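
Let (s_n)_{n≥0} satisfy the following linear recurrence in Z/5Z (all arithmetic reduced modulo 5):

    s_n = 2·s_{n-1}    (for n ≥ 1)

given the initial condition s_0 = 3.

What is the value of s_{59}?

s_1 = 2·3 = 1
s_2 = 2·1 = 2
s_3 = 2·2 = 4
s_4 = 2·4 = 3
(s_4) = (3) = (s_0), so the sequence has period 4.
59 ≡ 3 (mod 4), hence s_59 = s_3 = 4.

4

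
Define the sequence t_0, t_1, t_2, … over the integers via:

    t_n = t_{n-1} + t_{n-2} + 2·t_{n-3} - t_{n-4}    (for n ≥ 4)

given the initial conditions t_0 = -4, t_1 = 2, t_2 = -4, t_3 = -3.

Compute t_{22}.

t_4 = 1·-3 + 1·-4 + 2·2 + -1·-4 = 1
t_5 = 1·1 + 1·-3 + 2·-4 + -1·2 = -12
t_6 = 1·-12 + 1·1 + 2·-3 + -1·-4 = -13
t_7 = 1·-13 + 1·-12 + 2·1 + -1·-3 = -20
t_8 = 1·-20 + 1·-13 + 2·-12 + -1·1 = -58
t_9 = 1·-58 + 1·-20 + 2·-13 + -1·-12 = -92
t_10 = 1·-92 + 1·-58 + 2·-20 + -1·-13 = -177
t_11 = 1·-177 + 1·-92 + 2·-58 + -1·-20 = -365
t_12 = 1·-365 + 1·-177 + 2·-92 + -1·-58 = -668
t_13 = 1·-668 + 1·-365 + 2·-177 + -1·-92 = -1295
t_14 = 1·-1295 + 1·-668 + 2·-365 + -1·-177 = -2516
t_15 = 1·-2516 + 1·-1295 + 2·-668 + -1·-365 = -4782
t_16 = 1·-4782 + 1·-2516 + 2·-1295 + -1·-668 = -9220
t_17 = 1·-9220 + 1·-4782 + 2·-2516 + -1·-1295 = -17739
t_18 = 1·-17739 + 1·-9220 + 2·-4782 + -1·-2516 = -34007
t_19 = 1·-34007 + 1·-17739 + 2·-9220 + -1·-4782 = -65404
t_20 = 1·-65404 + 1·-34007 + 2·-17739 + -1·-9220 = -125669
t_21 = 1·-125669 + 1·-65404 + 2·-34007 + -1·-17739 = -241348
t_22 = 1·-241348 + 1·-125669 + 2·-65404 + -1·-34007 = -463818

-463818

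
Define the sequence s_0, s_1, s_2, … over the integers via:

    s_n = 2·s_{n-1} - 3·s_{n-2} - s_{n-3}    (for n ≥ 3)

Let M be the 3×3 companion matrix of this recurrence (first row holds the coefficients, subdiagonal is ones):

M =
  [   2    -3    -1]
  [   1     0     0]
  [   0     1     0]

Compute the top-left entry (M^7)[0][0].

(M^7)[0][0] is the top entry after applying M 7 times to the unit state (1, 0, 0). Equivalently it is h_{9} for the auxiliary sequence (h_n) obeying the same recurrence with h_2 = 1 and h_i = 0 for 0 ≤ i < 2:
h_3 = 2·1 + -3·0 + -1·0 = 2
h_4 = 2·2 + -3·1 + -1·0 = 1
h_5 = 2·1 + -3·2 + -1·1 = -5
h_6 = 2·-5 + -3·1 + -1·2 = -15
h_7 = 2·-15 + -3·-5 + -1·1 = -16
h_8 = 2·-16 + -3·-15 + -1·-5 = 18
h_9 = 2·18 + -3·-16 + -1·-15 = 99

99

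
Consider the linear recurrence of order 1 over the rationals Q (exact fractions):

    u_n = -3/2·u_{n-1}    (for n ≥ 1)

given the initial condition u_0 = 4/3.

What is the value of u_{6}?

243/16

u_1 = -3/2·4/3 = -2
u_2 = -3/2·-2 = 3
u_3 = -3/2·3 = -9/2
u_4 = -3/2·-9/2 = 27/4
u_5 = -3/2·27/4 = -81/8
u_6 = -3/2·-81/8 = 243/16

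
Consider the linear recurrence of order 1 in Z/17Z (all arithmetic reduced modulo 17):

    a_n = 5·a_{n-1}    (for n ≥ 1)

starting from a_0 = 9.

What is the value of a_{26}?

a_1 = 5·9 = 11
a_2 = 5·11 = 4
a_3 = 5·4 = 3
a_4 = 5·3 = 15
a_5 = 5·15 = 7
a_6 = 5·7 = 1
a_7 = 5·1 = 5
a_8 = 5·5 = 8
a_9 = 5·8 = 6
a_10 = 5·6 = 13
a_11 = 5·13 = 14
a_12 = 5·14 = 2
a_13 = 5·2 = 10
a_14 = 5·10 = 16
a_15 = 5·16 = 12
a_16 = 5·12 = 9
a_17 = 5·9 = 11
a_18 = 5·11 = 4
a_19 = 5·4 = 3
a_20 = 5·3 = 15
a_21 = 5·15 = 7
a_22 = 5·7 = 1
a_23 = 5·1 = 5
a_24 = 5·5 = 8
a_25 = 5·8 = 6
a_26 = 5·6 = 13

13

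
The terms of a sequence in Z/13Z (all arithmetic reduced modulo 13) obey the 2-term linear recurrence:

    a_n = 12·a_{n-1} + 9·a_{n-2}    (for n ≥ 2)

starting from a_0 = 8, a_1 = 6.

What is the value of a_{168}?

8

a_2 = 12·6 + 9·8 = 1
a_3 = 12·1 + 9·6 = 1
a_4 = 12·1 + 9·1 = 8
a_5 = 12·8 + 9·1 = 1
a_6 = 12·1 + 9·8 = 6
a_7 = 12·6 + 9·1 = 3
a_8 = 12·3 + 9·6 = 12
a_9 = 12·12 + 9·3 = 2
a_10 = 12·2 + 9·12 = 2
a_11 = 12·2 + 9·2 = 3
a_12 = 12·3 + 9·2 = 2
a_13 = 12·2 + 9·3 = 12
a_14 = 12·12 + 9·2 = 6
a_15 = 12·6 + 9·12 = 11
a_16 = 12·11 + 9·6 = 4
a_17 = 12·4 + 9·11 = 4
a_18 = 12·4 + 9·4 = 6
a_19 = 12·6 + 9·4 = 4
a_20 = 12·4 + 9·6 = 11
a_21 = 12·11 + 9·4 = 12
a_22 = 12·12 + 9·11 = 9
a_23 = 12·9 + 9·12 = 8
a_24 = 12·8 + 9·9 = 8
a_25 = 12·8 + 9·8 = 12
a_26 = 12·12 + 9·8 = 8
a_27 = 12·8 + 9·12 = 9
a_28 = 12·9 + 9·8 = 11
a_29 = 12·11 + 9·9 = 5
a_30 = 12·5 + 9·11 = 3
a_31 = 12·3 + 9·5 = 3
a_32 = 12·3 + 9·3 = 11
a_33 = 12·11 + 9·3 = 3
a_34 = 12·3 + 9·11 = 5
a_35 = 12·5 + 9·3 = 9
a_36 = 12·9 + 9·5 = 10
a_37 = 12·10 + 9·9 = 6
a_38 = 12·6 + 9·10 = 6
a_39 = 12·6 + 9·6 = 9
a_40 = 12·9 + 9·6 = 6
a_41 = 12·6 + 9·9 = 10
a_42 = 12·10 + 9·6 = 5
a_43 = 12·5 + 9·10 = 7
a_44 = 12·7 + 9·5 = 12
a_45 = 12·12 + 9·7 = 12
a_46 = 12·12 + 9·12 = 5
a_47 = 12·5 + 9·12 = 12
a_48 = 12·12 + 9·5 = 7
a_49 = 12·7 + 9·12 = 10
a_50 = 12·10 + 9·7 = 1
a_51 = 12·1 + 9·10 = 11
a_52 = 12·11 + 9·1 = 11
a_53 = 12·11 + 9·11 = 10
a_54 = 12·10 + 9·11 = 11
a_55 = 12·11 + 9·10 = 1
a_56 = 12·1 + 9·11 = 7
a_57 = 12·7 + 9·1 = 2
a_58 = 12·2 + 9·7 = 9
a_59 = 12·9 + 9·2 = 9
a_60 = 12·9 + 9·9 = 7
a_61 = 12·7 + 9·9 = 9
a_62 = 12·9 + 9·7 = 2
a_63 = 12·2 + 9·9 = 1
a_64 = 12·1 + 9·2 = 4
a_65 = 12·4 + 9·1 = 5
a_66 = 12·5 + 9·4 = 5
a_67 = 12·5 + 9·5 = 1
a_68 = 12·1 + 9·5 = 5
a_69 = 12·5 + 9·1 = 4
a_70 = 12·4 + 9·5 = 2
a_71 = 12·2 + 9·4 = 8
a_72 = 12·8 + 9·2 = 10
a_73 = 12·10 + 9·8 = 10
a_74 = 12·10 + 9·10 = 2
a_75 = 12·2 + 9·10 = 10
a_76 = 12·10 + 9·2 = 8
a_77 = 12·8 + 9·10 = 4
a_78 = 12·4 + 9·8 = 3
a_79 = 12·3 + 9·4 = 7
a_80 = 12·7 + 9·3 = 7
a_81 = 12·7 + 9·7 = 4
a_82 = 12·4 + 9·7 = 7
a_83 = 12·7 + 9·4 = 3
a_84 = 12·3 + 9·7 = 8
a_85 = 12·8 + 9·3 = 6
a_86 = 12·6 + 9·8 = 1
a_87 = 12·1 + 9·6 = 1
a_88 = 12·1 + 9·1 = 8
a_89 = 12·8 + 9·1 = 1
a_90 = 12·1 + 9·8 = 6
a_91 = 12·6 + 9·1 = 3
a_92 = 12·3 + 9·6 = 12
a_93 = 12·12 + 9·3 = 2
a_94 = 12·2 + 9·12 = 2
a_95 = 12·2 + 9·2 = 3
a_96 = 12·3 + 9·2 = 2
a_97 = 12·2 + 9·3 = 12
a_98 = 12·12 + 9·2 = 6
a_99 = 12·6 + 9·12 = 11
a_100 = 12·11 + 9·6 = 4
a_101 = 12·4 + 9·11 = 4
a_102 = 12·4 + 9·4 = 6
a_103 = 12·6 + 9·4 = 4
a_104 = 12·4 + 9·6 = 11
a_105 = 12·11 + 9·4 = 12
a_106 = 12·12 + 9·11 = 9
a_107 = 12·9 + 9·12 = 8
a_108 = 12·8 + 9·9 = 8
a_109 = 12·8 + 9·8 = 12
a_110 = 12·12 + 9·8 = 8
a_111 = 12·8 + 9·12 = 9
a_112 = 12·9 + 9·8 = 11
a_113 = 12·11 + 9·9 = 5
a_114 = 12·5 + 9·11 = 3
a_115 = 12·3 + 9·5 = 3
a_116 = 12·3 + 9·3 = 11
a_117 = 12·11 + 9·3 = 3
a_118 = 12·3 + 9·11 = 5
a_119 = 12·5 + 9·3 = 9
a_120 = 12·9 + 9·5 = 10
a_121 = 12·10 + 9·9 = 6
a_122 = 12·6 + 9·10 = 6
a_123 = 12·6 + 9·6 = 9
a_124 = 12·9 + 9·6 = 6
a_125 = 12·6 + 9·9 = 10
a_126 = 12·10 + 9·6 = 5
a_127 = 12·5 + 9·10 = 7
a_128 = 12·7 + 9·5 = 12
a_129 = 12·12 + 9·7 = 12
a_130 = 12·12 + 9·12 = 5
a_131 = 12·5 + 9·12 = 12
a_132 = 12·12 + 9·5 = 7
a_133 = 12·7 + 9·12 = 10
a_134 = 12·10 + 9·7 = 1
a_135 = 12·1 + 9·10 = 11
a_136 = 12·11 + 9·1 = 11
a_137 = 12·11 + 9·11 = 10
a_138 = 12·10 + 9·11 = 11
a_139 = 12·11 + 9·10 = 1
a_140 = 12·1 + 9·11 = 7
a_141 = 12·7 + 9·1 = 2
a_142 = 12·2 + 9·7 = 9
a_143 = 12·9 + 9·2 = 9
a_144 = 12·9 + 9·9 = 7
a_145 = 12·7 + 9·9 = 9
a_146 = 12·9 + 9·7 = 2
a_147 = 12·2 + 9·9 = 1
a_148 = 12·1 + 9·2 = 4
a_149 = 12·4 + 9·1 = 5
a_150 = 12·5 + 9·4 = 5
a_151 = 12·5 + 9·5 = 1
a_152 = 12·1 + 9·5 = 5
a_153 = 12·5 + 9·1 = 4
a_154 = 12·4 + 9·5 = 2
a_155 = 12·2 + 9·4 = 8
a_156 = 12·8 + 9·2 = 10
a_157 = 12·10 + 9·8 = 10
a_158 = 12·10 + 9·10 = 2
a_159 = 12·2 + 9·10 = 10
a_160 = 12·10 + 9·2 = 8
a_161 = 12·8 + 9·10 = 4
a_162 = 12·4 + 9·8 = 3
a_163 = 12·3 + 9·4 = 7
a_164 = 12·7 + 9·3 = 7
a_165 = 12·7 + 9·7 = 4
a_166 = 12·4 + 9·7 = 7
a_167 = 12·7 + 9·4 = 3
a_168 = 12·3 + 9·7 = 8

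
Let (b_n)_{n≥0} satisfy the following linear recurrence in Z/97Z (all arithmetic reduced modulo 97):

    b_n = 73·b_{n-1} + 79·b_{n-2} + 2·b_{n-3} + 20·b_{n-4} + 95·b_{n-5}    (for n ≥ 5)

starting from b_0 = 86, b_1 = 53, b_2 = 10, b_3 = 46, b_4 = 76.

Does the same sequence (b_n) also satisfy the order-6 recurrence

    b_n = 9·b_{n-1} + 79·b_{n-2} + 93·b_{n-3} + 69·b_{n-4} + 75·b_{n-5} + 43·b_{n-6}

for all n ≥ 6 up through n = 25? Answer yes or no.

Terms b_0..b_25: 86, 53, 10, 46, 76, 2, 31, 78, 69, 91, 62, 62, 63, 51, 85, 30, 55, 77, 81, 23, 57, 4, 2, 1, 72, 67
n=6: candidate gives 39, actual b_6 = 31 ✗

no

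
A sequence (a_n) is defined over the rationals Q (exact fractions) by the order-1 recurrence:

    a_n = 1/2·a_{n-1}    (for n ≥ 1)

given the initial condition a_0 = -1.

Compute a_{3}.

-1/8

a_1 = 1/2·-1 = -1/2
a_2 = 1/2·-1/2 = -1/4
a_3 = 1/2·-1/4 = -1/8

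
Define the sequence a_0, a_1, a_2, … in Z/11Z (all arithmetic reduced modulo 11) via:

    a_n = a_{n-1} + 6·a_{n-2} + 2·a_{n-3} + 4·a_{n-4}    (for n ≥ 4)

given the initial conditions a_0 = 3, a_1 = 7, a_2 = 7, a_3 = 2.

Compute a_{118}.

a_4 = 1·2 + 6·7 + 2·7 + 4·3 = 4
a_5 = 1·4 + 6·2 + 2·7 + 4·7 = 3
a_6 = 1·3 + 6·4 + 2·2 + 4·7 = 4
a_7 = 1·4 + 6·3 + 2·4 + 4·2 = 5
a_8 = 1·5 + 6·4 + 2·3 + 4·4 = 7
a_9 = 1·7 + 6·5 + 2·4 + 4·3 = 2
a_10 = 1·2 + 6·7 + 2·5 + 4·4 = 4
a_11 = 1·4 + 6·2 + 2·7 + 4·5 = 6
a_12 = 1·6 + 6·4 + 2·2 + 4·7 = 7
a_13 = 1·7 + 6·6 + 2·4 + 4·2 = 4
a_14 = 1·4 + 6·7 + 2·6 + 4·4 = 8
a_15 = 1·8 + 6·4 + 2·7 + 4·6 = 4
a_16 = 1·4 + 6·8 + 2·4 + 4·7 = 0
a_17 = 1·0 + 6·4 + 2·8 + 4·4 = 1
a_18 = 1·1 + 6·0 + 2·4 + 4·8 = 8
a_19 = 1·8 + 6·1 + 2·0 + 4·4 = 8
a_20 = 1·8 + 6·8 + 2·1 + 4·0 = 3
a_21 = 1·3 + 6·8 + 2·8 + 4·1 = 5
a_22 = 1·5 + 6·3 + 2·8 + 4·8 = 5
a_23 = 1·5 + 6·5 + 2·3 + 4·8 = 7
a_24 = 1·7 + 6·5 + 2·5 + 4·3 = 4
a_25 = 1·4 + 6·7 + 2·5 + 4·5 = 10
a_26 = 1·10 + 6·4 + 2·7 + 4·5 = 2
a_27 = 1·2 + 6·10 + 2·4 + 4·7 = 10
a_28 = 1·10 + 6·2 + 2·10 + 4·4 = 3
a_29 = 1·3 + 6·10 + 2·2 + 4·10 = 8
a_30 = 1·8 + 6·3 + 2·10 + 4·2 = 10
a_31 = 1·10 + 6·8 + 2·3 + 4·10 = 5
a_32 = 1·5 + 6·10 + 2·8 + 4·3 = 5
a_33 = 1·5 + 6·5 + 2·10 + 4·8 = 10
a_34 = 1·10 + 6·5 + 2·5 + 4·10 = 2
a_35 = 1·2 + 6·10 + 2·5 + 4·5 = 4
a_36 = 1·4 + 6·2 + 2·10 + 4·5 = 1
a_37 = 1·1 + 6·4 + 2·2 + 4·10 = 3
a_38 = 1·3 + 6·1 + 2·4 + 4·2 = 3
a_39 = 1·3 + 6·3 + 2·1 + 4·4 = 6
a_40 = 1·6 + 6·3 + 2·3 + 4·1 = 1
a_41 = 1·1 + 6·6 + 2·3 + 4·3 = 0
a_42 = 1·0 + 6·1 + 2·6 + 4·3 = 8
a_43 = 1·8 + 6·0 + 2·1 + 4·6 = 1
a_44 = 1·1 + 6·8 + 2·0 + 4·1 = 9
a_45 = 1·9 + 6·1 + 2·8 + 4·0 = 9
a_46 = 1·9 + 6·9 + 2·1 + 4·8 = 9
a_47 = 1·9 + 6·9 + 2·9 + 4·1 = 8
a_48 = 1·8 + 6·9 + 2·9 + 4·9 = 6
a_49 = 1·6 + 6·8 + 2·9 + 4·9 = 9
a_50 = 1·9 + 6·6 + 2·8 + 4·9 = 9
a_51 = 1·9 + 6·9 + 2·6 + 4·8 = 8
a_52 = 1·8 + 6·9 + 2·9 + 4·6 = 5
a_53 = 1·5 + 6·8 + 2·9 + 4·9 = 8
a_54 = 1·8 + 6·5 + 2·8 + 4·9 = 2
a_55 = 1·2 + 6·8 + 2·5 + 4·8 = 4
a_56 = 1·4 + 6·2 + 2·8 + 4·5 = 8
a_57 = 1·8 + 6·4 + 2·2 + 4·8 = 2
a_58 = 1·2 + 6·8 + 2·4 + 4·2 = 0
a_59 = 1·0 + 6·2 + 2·8 + 4·4 = 0
a_60 = 1·0 + 6·0 + 2·2 + 4·8 = 3
a_61 = 1·3 + 6·0 + 2·0 + 4·2 = 0
a_62 = 1·0 + 6·3 + 2·0 + 4·0 = 7
a_63 = 1·7 + 6·0 + 2·3 + 4·0 = 2
a_64 = 1·2 + 6·7 + 2·0 + 4·3 = 1
a_65 = 1·1 + 6·2 + 2·7 + 4·0 = 5
a_66 = 1·5 + 6·1 + 2·2 + 4·7 = 10
a_67 = 1·10 + 6·5 + 2·1 + 4·2 = 6
a_68 = 1·6 + 6·10 + 2·5 + 4·1 = 3
a_69 = 1·3 + 6·6 + 2·10 + 4·5 = 2
a_70 = 1·2 + 6·3 + 2·6 + 4·10 = 6
a_71 = 1·6 + 6·2 + 2·3 + 4·6 = 4
a_72 = 1·4 + 6·6 + 2·2 + 4·3 = 1
a_73 = 1·1 + 6·4 + 2·6 + 4·2 = 1
a_74 = 1·1 + 6·1 + 2·4 + 4·6 = 6
a_75 = 1·6 + 6·1 + 2·1 + 4·4 = 8
a_76 = 1·8 + 6·6 + 2·1 + 4·1 = 6
a_77 = 1·6 + 6·8 + 2·6 + 4·1 = 4
a_78 = 1·4 + 6·6 + 2·8 + 4·6 = 3
a_79 = 1·3 + 6·4 + 2·6 + 4·8 = 5
a_80 = 1·5 + 6·3 + 2·4 + 4·6 = 0
a_81 = 1·0 + 6·5 + 2·3 + 4·4 = 8
a_82 = 1·8 + 6·0 + 2·5 + 4·3 = 8
a_83 = 1·8 + 6·8 + 2·0 + 4·5 = 10
a_84 = 1·10 + 6·8 + 2·8 + 4·0 = 8
a_85 = 1·8 + 6·10 + 2·8 + 4·8 = 6
a_86 = 1·6 + 6·8 + 2·10 + 4·8 = 7
a_87 = 1·7 + 6·6 + 2·8 + 4·10 = 0
a_88 = 1·0 + 6·7 + 2·6 + 4·8 = 9
a_89 = 1·9 + 6·0 + 2·7 + 4·6 = 3
a_90 = 1·3 + 6·9 + 2·0 + 4·7 = 8
a_91 = 1·8 + 6·3 + 2·9 + 4·0 = 0
a_92 = 1·0 + 6·8 + 2·3 + 4·9 = 2
a_93 = 1·2 + 6·0 + 2·8 + 4·3 = 8
a_94 = 1·8 + 6·2 + 2·0 + 4·8 = 8
a_95 = 1·8 + 6·8 + 2·2 + 4·0 = 5
a_96 = 1·5 + 6·8 + 2·8 + 4·2 = 0
a_97 = 1·0 + 6·5 + 2·8 + 4·8 = 1
a_98 = 1·1 + 6·0 + 2·5 + 4·8 = 10
a_99 = 1·10 + 6·1 + 2·0 + 4·5 = 3
a_100 = 1·3 + 6·10 + 2·1 + 4·0 = 10
a_101 = 1·10 + 6·3 + 2·10 + 4·1 = 8
a_102 = 1·8 + 6·10 + 2·3 + 4·10 = 4
a_103 = 1·4 + 6·8 + 2·10 + 4·3 = 7
a_104 = 1·7 + 6·4 + 2·8 + 4·10 = 10
a_105 = 1·10 + 6·7 + 2·4 + 4·8 = 4
a_106 = 1·4 + 6·10 + 2·7 + 4·4 = 6
a_107 = 1·6 + 6·4 + 2·10 + 4·7 = 1
a_108 = 1·1 + 6·6 + 2·4 + 4·10 = 8
a_109 = 1·8 + 6·1 + 2·6 + 4·4 = 9
a_110 = 1·9 + 6·8 + 2·1 + 4·6 = 6
a_111 = 1·6 + 6·9 + 2·8 + 4·1 = 3
a_112 = 1·3 + 6·6 + 2·9 + 4·8 = 1
a_113 = 1·1 + 6·3 + 2·6 + 4·9 = 1
a_114 = 1·1 + 6·1 + 2·3 + 4·6 = 4
a_115 = 1·4 + 6·1 + 2·1 + 4·3 = 2
a_116 = 1·2 + 6·4 + 2·1 + 4·1 = 10
a_117 = 1·10 + 6·2 + 2·4 + 4·1 = 1
a_118 = 1·1 + 6·10 + 2·2 + 4·4 = 4

4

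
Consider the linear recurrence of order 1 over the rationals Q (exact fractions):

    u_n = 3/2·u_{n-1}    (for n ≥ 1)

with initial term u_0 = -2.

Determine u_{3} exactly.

u_1 = 3/2·-2 = -3
u_2 = 3/2·-3 = -9/2
u_3 = 3/2·-9/2 = -27/4

-27/4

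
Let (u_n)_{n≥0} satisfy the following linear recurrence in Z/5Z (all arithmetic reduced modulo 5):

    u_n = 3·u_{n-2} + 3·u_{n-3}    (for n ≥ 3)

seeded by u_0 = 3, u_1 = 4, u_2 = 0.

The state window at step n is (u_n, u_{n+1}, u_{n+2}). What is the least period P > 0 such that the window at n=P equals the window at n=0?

5

n=0: window = (3, 4, 0)
n=1: window = (4, 0, 1)
n=2: window = (0, 1, 2)
n=3: window = (1, 2, 3)
n=4: window = (2, 3, 4)
n=5: window = (3, 4, 0)
window at n=5 equals window at n=0 → period = 5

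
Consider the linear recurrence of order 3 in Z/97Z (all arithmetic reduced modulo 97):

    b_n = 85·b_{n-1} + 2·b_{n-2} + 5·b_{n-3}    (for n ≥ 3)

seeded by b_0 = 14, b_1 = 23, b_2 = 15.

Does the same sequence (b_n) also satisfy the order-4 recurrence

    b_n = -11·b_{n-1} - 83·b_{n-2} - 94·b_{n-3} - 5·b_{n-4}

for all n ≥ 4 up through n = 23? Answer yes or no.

Terms b_0..b_23: 14, 23, 15, 33, 40, 49, 45, 49, 38, 61, 74, 6, 90, 78, 50, 6, 30, 96, 5, 88, 16, 9, 73, 95
n=4: candidate gives 40, actual b_4 = 40 ✓
n=5: candidate gives 49, actual b_5 = 49 ✓
n=6: candidate gives 45, actual b_6 = 45 ✓
n=7: candidate gives 49, actual b_7 = 49 ✓
n=8: candidate gives 38, actual b_8 = 38 ✓
n=9: candidate gives 61, actual b_9 = 61 ✓
n=10: candidate gives 74, actual b_10 = 74 ✓
n=11: candidate gives 6, actual b_11 = 6 ✓
n=12: candidate gives 90, actual b_12 = 90 ✓
n=13: candidate gives 78, actual b_13 = 78 ✓
n=14: candidate gives 50, actual b_14 = 50 ✓
n=15: candidate gives 6, actual b_15 = 6 ✓
n=16: candidate gives 30, actual b_16 = 30 ✓
n=17: candidate gives 96, actual b_17 = 96 ✓
n=18: candidate gives 5, actual b_18 = 5 ✓
n=19: candidate gives 88, actual b_19 = 88 ✓
n=20: candidate gives 16, actual b_20 = 16 ✓
n=21: candidate gives 9, actual b_21 = 9 ✓
n=22: candidate gives 73, actual b_22 = 73 ✓
n=23: candidate gives 95, actual b_23 = 95 ✓

yes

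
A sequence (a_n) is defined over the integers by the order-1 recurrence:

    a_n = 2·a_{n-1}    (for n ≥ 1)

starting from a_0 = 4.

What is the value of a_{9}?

a_1 = 2·4 = 8
a_2 = 2·8 = 16
a_3 = 2·16 = 32
a_4 = 2·32 = 64
a_5 = 2·64 = 128
a_6 = 2·128 = 256
a_7 = 2·256 = 512
a_8 = 2·512 = 1024
a_9 = 2·1024 = 2048

2048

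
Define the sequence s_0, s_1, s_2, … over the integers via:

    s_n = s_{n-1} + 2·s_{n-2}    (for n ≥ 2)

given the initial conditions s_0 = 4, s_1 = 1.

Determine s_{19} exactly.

s_2 = 1·1 + 2·4 = 9
s_3 = 1·9 + 2·1 = 11
s_4 = 1·11 + 2·9 = 29
s_5 = 1·29 + 2·11 = 51
s_6 = 1·51 + 2·29 = 109
s_7 = 1·109 + 2·51 = 211
s_8 = 1·211 + 2·109 = 429
s_9 = 1·429 + 2·211 = 851
s_10 = 1·851 + 2·429 = 1709
s_11 = 1·1709 + 2·851 = 3411
s_12 = 1·3411 + 2·1709 = 6829
s_13 = 1·6829 + 2·3411 = 13651
s_14 = 1·13651 + 2·6829 = 27309
s_15 = 1·27309 + 2·13651 = 54611
s_16 = 1·54611 + 2·27309 = 109229
s_17 = 1·109229 + 2·54611 = 218451
s_18 = 1·218451 + 2·109229 = 436909
s_19 = 1·436909 + 2·218451 = 873811

873811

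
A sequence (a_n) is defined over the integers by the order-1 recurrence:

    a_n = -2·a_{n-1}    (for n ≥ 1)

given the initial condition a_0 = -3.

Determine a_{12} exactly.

-12288

a_1 = -2·-3 = 6
a_2 = -2·6 = -12
a_3 = -2·-12 = 24
a_4 = -2·24 = -48
a_5 = -2·-48 = 96
a_6 = -2·96 = -192
a_7 = -2·-192 = 384
a_8 = -2·384 = -768
a_9 = -2·-768 = 1536
a_10 = -2·1536 = -3072
a_11 = -2·-3072 = 6144
a_12 = -2·6144 = -12288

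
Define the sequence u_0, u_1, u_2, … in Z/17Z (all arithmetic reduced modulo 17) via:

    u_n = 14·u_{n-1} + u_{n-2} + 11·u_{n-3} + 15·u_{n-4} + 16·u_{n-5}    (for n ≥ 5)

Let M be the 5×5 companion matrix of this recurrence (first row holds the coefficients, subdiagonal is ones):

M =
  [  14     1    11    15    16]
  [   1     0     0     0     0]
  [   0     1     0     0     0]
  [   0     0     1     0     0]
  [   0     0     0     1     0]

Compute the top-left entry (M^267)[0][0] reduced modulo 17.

(M^267)[0][0] is the top entry after applying M 267 times to the unit state (1, 0, 0, 0, 0). Equivalently it is h_{271} for the auxiliary sequence (h_n) obeying the same recurrence with h_4 = 1 and h_i = 0 for 0 ≤ i < 4:
h_5 = 14·1 + 1·0 + 11·0 + 15·0 + 16·0 = 14
h_6 = 14·14 + 1·1 + 11·0 + 15·0 + 16·0 = 10
h_7 = 14·10 + 1·14 + 11·1 + 15·0 + 16·0 = 12
h_8 = 14·12 + 1·10 + 11·14 + 15·1 + 16·0 = 7
h_9 = 14·7 + 1·12 + 11·10 + 15·14 + 16·1 = 4
h_10 = 14·4 + 1·7 + 11·12 + 15·10 + 16·14 = 8
Continuing the recurrence:
  h_11 = 6;  h_12 = 8;  h_13 = 4;  h_14 = 8;  h_15 = 14;  h_16 = 5
  h_17 = 3;  h_18 = 11;  h_19 = 6;  h_20 = 2;  h_21 = 8;  h_22 = 2
  h_23 = 1;  h_24 = 9;  h_25 = 12;  h_26 = 6;  h_27 = 4;  h_28 = 5
  h_29 = 5;  h_30 = 10;  h_31 = 16;  h_32 = 3;  h_33 = 0;  h_34 = 1
  h_35 = 5;  h_36 = 15;  h_37 = 2;  h_38 = 11;  h_39 = 4;  h_40 = 3
  h_41 = 12;  h_42 = 4;  h_43 = 14;  h_44 = 16;  h_45 = 0;  h_46 = 14
  h_47 = 0;  h_48 = 2;  h_49 = 13;  h_50 = 3;  h_51 = 12;  h_52 = 4
  h_53 = 5;  h_54 = 0;  h_55 = 5;  h_56 = 3;  h_57 = 16;  h_58 = 5
  h_59 = 7;  h_60 = 13;  h_61 = 5;  h_62 = 15;  h_63 = 16;  h_64 = 6
  h_65 = 4;  h_66 = 16;  h_67 = 9;  h_68 = 5;  h_69 = 3;  h_70 = 8
  h_71 = 0;  h_72 = 5;  h_73 = 11;  h_74 = 4;  h_75 = 12;  h_76 = 11
  h_77 = 13;  h_78 = 0;  h_79 = 4;  h_80 = 12;  h_81 = 16;  h_82 = 12
  h_83 = 2;  h_84 = 1;  h_85 = 2;  h_86 = 11;  h_87 = 15;  h_88 = 1
  h_89 = 9;  h_90 = 13;  h_91 = 8;  h_92 = 3;  h_93 = 4;  h_94 = 10
  h_95 = 12;  h_96 = 4;  h_97 = 14;  h_98 = 2;  h_99 = 1;  h_100 = 14
  h_101 = 0;  h_102 = 7;  h_103 = 10;  h_104 = 16;  h_105 = 8;  h_106 = 3
  h_107 = 12;  h_108 = 13;  h_109 = 8;  h_110 = 5;  h_111 = 7;  h_112 = 0
  h_113 = 16;  h_114 = 11;  h_115 = 15;  h_116 = 16;  h_117 = 5;  h_118 = 9
  h_119 = 11;  h_120 = 1;  h_121 = 13;  h_122 = 9;  h_123 = 0;  h_124 = 3
  h_125 = 12;  h_126 = 4;  h_127 = 7;  h_128 = 7;  h_129 = 3;  h_130 = 4
  h_131 = 16;  h_132 = 2;  h_133 = 7;  h_134 = 10;  h_135 = 14;  h_136 = 8
  h_137 = 16;  h_138 = 2;  h_139 = 9;  h_140 = 2;  h_141 = 2;  h_142 = 7
  h_143 = 0;  h_144 = 16;  h_145 = 6;  h_146 = 16;  h_147 = 8;  h_148 = 9
  h_149 = 10;  h_150 = 12;  h_151 = 7;  h_152 = 7;  h_153 = 4;  h_154 = 4
  h_155 = 9;  h_156 = 0;  h_157 = 4;  h_158 = 7;  h_159 = 12;  h_160 = 6
  h_161 = 12;  h_162 = 16;  h_163 = 16;  h_164 = 8;  h_165 = 2;  h_166 = 15
  h_167 = 14;  h_168 = 14;  h_169 = 6;  h_170 = 16;  h_171 = 1;  h_172 = 3
  h_173 = 6;  h_174 = 9;  h_175 = 11;  h_176 = 1;  h_177 = 7;  h_178 = 9
  h_179 = 11;  h_180 = 6;  h_181 = 9;  h_182 = 7;  h_183 = 6;  h_184 = 14
  h_185 = 0;  h_186 = 6;  h_187 = 15;  h_188 = 12;  h_189 = 14;  h_190 = 4
  h_191 = 13;  h_192 = 12;  h_193 = 15;  h_194 = 3;  h_195 = 6;  h_196 = 11
  h_197 = 15;  h_198 = 11;  h_199 = 3;  h_200 = 3;  h_201 = 6;  h_202 = 15
  h_203 = 11;  h_204 = 5;  h_205 = 10;  h_206 = 9;  h_207 = 1;  h_208 = 10
  h_209 = 11;  h_210 = 11;  h_211 = 9;  h_212 = 16;  h_213 = 16;  h_214 = 0
  h_215 = 10;  h_216 = 3;  h_217 = 4;  h_218 = 0;  h_219 = 0;  h_220 = 11
  h_221 = 7;  h_222 = 3;  h_223 = 0;  h_224 = 7;  h_225 = 4;  h_226 = 16
  h_227 = 13;  h_228 = 7;  h_229 = 0;  h_230 = 12;  h_231 = 16;  h_232 = 5
  h_233 = 7;  h_234 = 0;  h_235 = 1;  h_236 = 14;  h_237 = 8;  h_238 = 11
  h_239 = 8;  h_240 = 12;  h_241 = 12;  h_242 = 0;  h_243 = 15;  h_244 = 4
  h_245 = 1;  h_246 = 1;  h_247 = 12;  h_248 = 4;  h_249 = 5;  h_250 = 16
  h_251 = 10;  h_252 = 4;  h_253 = 7;  h_254 = 5;  h_255 = 0;  h_256 = 13
  h_257 = 15;  h_258 = 2;  h_259 = 11;  h_260 = 6;  h_261 = 6;  h_262 = 5
  h_263 = 16;  h_264 = 0;  h_265 = 2;  h_266 = 1;  h_267 = 13;  h_268 = 2
  h_269 = 14
h_270 = 14·14 + 1·2 + 11·13 + 15·1 + 16·2 = 14
h_271 = 14·14 + 1·14 + 11·2 + 15·13 + 16·1 = 1

1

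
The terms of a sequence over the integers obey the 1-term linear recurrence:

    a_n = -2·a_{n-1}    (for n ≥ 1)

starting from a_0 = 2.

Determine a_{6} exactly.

a_1 = -2·2 = -4
a_2 = -2·-4 = 8
a_3 = -2·8 = -16
a_4 = -2·-16 = 32
a_5 = -2·32 = -64
a_6 = -2·-64 = 128

128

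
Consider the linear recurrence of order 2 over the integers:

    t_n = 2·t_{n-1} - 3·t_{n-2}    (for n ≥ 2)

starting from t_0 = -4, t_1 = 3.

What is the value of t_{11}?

-1053

t_2 = 2·3 + -3·-4 = 18
t_3 = 2·18 + -3·3 = 27
t_4 = 2·27 + -3·18 = 0
t_5 = 2·0 + -3·27 = -81
t_6 = 2·-81 + -3·0 = -162
t_7 = 2·-162 + -3·-81 = -81
t_8 = 2·-81 + -3·-162 = 324
t_9 = 2·324 + -3·-81 = 891
t_10 = 2·891 + -3·324 = 810
t_11 = 2·810 + -3·891 = -1053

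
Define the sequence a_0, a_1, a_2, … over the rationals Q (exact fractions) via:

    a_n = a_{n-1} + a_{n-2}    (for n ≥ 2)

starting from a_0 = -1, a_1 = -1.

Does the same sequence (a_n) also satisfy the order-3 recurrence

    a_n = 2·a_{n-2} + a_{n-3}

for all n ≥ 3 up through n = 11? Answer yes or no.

Terms a_0..a_11: -1, -1, -2, -3, -5, -8, -13, -21, -34, -55, -89, -144
n=3: candidate gives -3, actual a_3 = -3 ✓
n=4: candidate gives -5, actual a_4 = -5 ✓
n=5: candidate gives -8, actual a_5 = -8 ✓
n=6: candidate gives -13, actual a_6 = -13 ✓
n=7: candidate gives -21, actual a_7 = -21 ✓
n=8: candidate gives -34, actual a_8 = -34 ✓
n=9: candidate gives -55, actual a_9 = -55 ✓
n=10: candidate gives -89, actual a_10 = -89 ✓
n=11: candidate gives -144, actual a_11 = -144 ✓

yes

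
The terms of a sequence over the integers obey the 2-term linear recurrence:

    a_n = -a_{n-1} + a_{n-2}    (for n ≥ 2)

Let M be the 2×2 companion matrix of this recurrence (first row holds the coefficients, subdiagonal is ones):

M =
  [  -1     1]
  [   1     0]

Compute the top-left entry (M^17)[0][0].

-2584

(M^17)[0][0] is the top entry after applying M 17 times to the unit state (1, 0). Equivalently it is h_{18} for the auxiliary sequence (h_n) obeying the same recurrence with h_1 = 1 and h_i = 0 for 0 ≤ i < 1:
h_2 = -1·1 + 1·0 = -1
h_3 = -1·-1 + 1·1 = 2
h_4 = -1·2 + 1·-1 = -3
h_5 = -1·-3 + 1·2 = 5
h_6 = -1·5 + 1·-3 = -8
h_7 = -1·-8 + 1·5 = 13
h_8 = -1·13 + 1·-8 = -21
h_9 = -1·-21 + 1·13 = 34
h_10 = -1·34 + 1·-21 = -55
h_11 = -1·-55 + 1·34 = 89
h_12 = -1·89 + 1·-55 = -144
h_13 = -1·-144 + 1·89 = 233
h_14 = -1·233 + 1·-144 = -377
h_15 = -1·-377 + 1·233 = 610
h_16 = -1·610 + 1·-377 = -987
h_17 = -1·-987 + 1·610 = 1597
h_18 = -1·1597 + 1·-987 = -2584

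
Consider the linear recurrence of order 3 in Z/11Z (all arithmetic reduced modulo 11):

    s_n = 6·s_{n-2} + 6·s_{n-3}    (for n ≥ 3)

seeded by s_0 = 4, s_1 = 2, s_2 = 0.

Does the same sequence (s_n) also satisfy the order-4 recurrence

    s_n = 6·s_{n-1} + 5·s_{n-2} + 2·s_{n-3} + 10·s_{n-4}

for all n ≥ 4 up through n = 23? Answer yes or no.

no

Terms s_0..s_23: 4, 2, 0, 3, 1, 7, 2, 4, 10, 3, 7, 1, 5, 4, 3, 10, 9, 1, 4, 5, 8, 10, 1, 9
n=4: candidate gives 7, actual s_4 = 1 ✗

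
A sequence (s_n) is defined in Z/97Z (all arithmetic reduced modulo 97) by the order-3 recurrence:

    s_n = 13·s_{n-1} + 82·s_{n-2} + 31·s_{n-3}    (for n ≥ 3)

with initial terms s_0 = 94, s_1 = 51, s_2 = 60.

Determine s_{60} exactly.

72

s_3 = 13·60 + 82·51 + 31·94 = 19
s_4 = 13·19 + 82·60 + 31·51 = 55
s_5 = 13·55 + 82·19 + 31·60 = 59
s_6 = 13·59 + 82·55 + 31·19 = 46
s_7 = 13·46 + 82·59 + 31·55 = 60
s_8 = 13·60 + 82·46 + 31·59 = 76
s_9 = 13·76 + 82·60 + 31·46 = 59
s_10 = 13·59 + 82·76 + 31·60 = 32
s_11 = 13·32 + 82·59 + 31·76 = 44
s_12 = 13·44 + 82·32 + 31·59 = 78
s_13 = 13·78 + 82·44 + 31·32 = 85
s_14 = 13·85 + 82·78 + 31·44 = 38
s_15 = 13·38 + 82·85 + 31·78 = 85
s_16 = 13·85 + 82·38 + 31·85 = 66
s_17 = 13·66 + 82·85 + 31·38 = 82
s_18 = 13·82 + 82·66 + 31·85 = 92
s_19 = 13·92 + 82·82 + 31·66 = 72
s_20 = 13·72 + 82·92 + 31·82 = 61
s_21 = 13·61 + 82·72 + 31·92 = 43
s_22 = 13·43 + 82·61 + 31·72 = 33
s_23 = 13·33 + 82·43 + 31·61 = 26
s_24 = 13·26 + 82·33 + 31·43 = 12
s_25 = 13·12 + 82·26 + 31·33 = 13
s_26 = 13·13 + 82·12 + 31·26 = 19
s_27 = 13·19 + 82·13 + 31·12 = 36
s_28 = 13·36 + 82·19 + 31·13 = 4
s_29 = 13·4 + 82·36 + 31·19 = 4
s_30 = 13·4 + 82·4 + 31·36 = 41
s_31 = 13·41 + 82·4 + 31·4 = 15
s_32 = 13·15 + 82·41 + 31·4 = 92
s_33 = 13·92 + 82·15 + 31·41 = 11
s_34 = 13·11 + 82·92 + 31·15 = 4
s_35 = 13·4 + 82·11 + 31·92 = 23
s_36 = 13·23 + 82·4 + 31·11 = 95
s_37 = 13·95 + 82·23 + 31·4 = 44
s_38 = 13·44 + 82·95 + 31·23 = 54
s_39 = 13·54 + 82·44 + 31·95 = 77
s_40 = 13·77 + 82·54 + 31·44 = 3
s_41 = 13·3 + 82·77 + 31·54 = 73
s_42 = 13·73 + 82·3 + 31·77 = 90
s_43 = 13·90 + 82·73 + 31·3 = 71
s_44 = 13·71 + 82·90 + 31·73 = 90
s_45 = 13·90 + 82·71 + 31·90 = 82
s_46 = 13·82 + 82·90 + 31·71 = 74
s_47 = 13·74 + 82·82 + 31·90 = 0
s_48 = 13·0 + 82·74 + 31·82 = 74
s_49 = 13·74 + 82·0 + 31·74 = 55
s_50 = 13·55 + 82·74 + 31·0 = 90
s_51 = 13·90 + 82·55 + 31·74 = 20
s_52 = 13·20 + 82·90 + 31·55 = 33
s_53 = 13·33 + 82·20 + 31·90 = 9
s_54 = 13·9 + 82·33 + 31·20 = 48
s_55 = 13·48 + 82·9 + 31·33 = 57
s_56 = 13·57 + 82·48 + 31·9 = 9
s_57 = 13·9 + 82·57 + 31·48 = 71
s_58 = 13·71 + 82·9 + 31·57 = 33
s_59 = 13·33 + 82·71 + 31·9 = 31
s_60 = 13·31 + 82·33 + 31·71 = 72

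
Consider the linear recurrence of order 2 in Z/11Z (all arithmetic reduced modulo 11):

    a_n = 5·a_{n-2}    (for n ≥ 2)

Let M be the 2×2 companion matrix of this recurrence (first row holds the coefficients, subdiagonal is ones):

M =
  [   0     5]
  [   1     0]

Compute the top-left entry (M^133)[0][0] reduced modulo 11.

0

(M^133)[0][0] is the top entry after applying M 133 times to the unit state (1, 0). Equivalently it is h_{134} for the auxiliary sequence (h_n) obeying the same recurrence with h_1 = 1 and h_i = 0 for 0 ≤ i < 1:
h_2 = 0·1 + 5·0 = 0
h_3 = 0·0 + 5·1 = 5
h_4 = 0·5 + 5·0 = 0
h_5 = 0·0 + 5·5 = 3
h_6 = 0·3 + 5·0 = 0
h_7 = 0·0 + 5·3 = 4
h_8 = 0·4 + 5·0 = 0
h_9 = 0·0 + 5·4 = 9
h_10 = 0·9 + 5·0 = 0
h_11 = 0·0 + 5·9 = 1
(h_10, h_11) = (0, 1) = (h_0, h_1), so the sequence has period 10.
134 ≡ 4 (mod 10), hence h_134 = h_4 = 0.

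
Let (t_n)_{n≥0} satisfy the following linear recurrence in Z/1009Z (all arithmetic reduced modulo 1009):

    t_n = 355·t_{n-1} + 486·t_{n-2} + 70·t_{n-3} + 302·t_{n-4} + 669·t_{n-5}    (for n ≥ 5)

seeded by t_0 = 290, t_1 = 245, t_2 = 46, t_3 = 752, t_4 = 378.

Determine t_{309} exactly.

t_5 = 355·378 + 486·752 + 70·46 + 302·245 + 669·290 = 6
t_6 = 355·6 + 486·378 + 70·752 + 302·46 + 669·245 = 567
t_7 = 355·567 + 486·6 + 70·378 + 302·752 + 669·46 = 183
t_8 = 355·183 + 486·567 + 70·6 + 302·378 + 669·752 = 650
t_9 = 355·650 + 486·183 + 70·567 + 302·6 + 669·378 = 600
t_10 = 355·600 + 486·650 + 70·183 + 302·567 + 669·6 = 568
Continuing the recurrence:
  t_11 = 653;  t_12 = 850;  t_13 = 551;  t_14 = 407;  t_15 = 618;  t_16 = 68
  t_17 = 328;  t_18 = 179;  t_19 = 512;  t_20 = 221;  t_21 = 45;  t_22 = 859
  t_23 = 161;  t_24 = 138;  t_25 = 700;  t_26 = 871;  t_27 = 928;  t_28 = 653
  t_29 = 173;  t_30 = 599;  t_31 = 642;  t_32 = 139;  t_33 = 434;  t_34 = 177
  t_35 = 274;  t_36 = 37;  t_37 = 337;  t_38 = 133;  t_39 = 49;  t_40 = 430
  t_41 = 520;  t_42 = 725;  t_43 = 228;  t_44 = 697;  t_45 = 89;  t_46 = 631
  t_47 = 172;  t_48 = 412;  t_49 = 353;  t_50 = 452;  t_51 = 498;  t_52 = 778
  t_53 = 785;  t_54 = 818;  t_55 = 632;  t_56 = 879;  t_57 = 220;  t_58 = 954
  t_59 = 120;  t_60 = 119;  t_61 = 510;  t_62 = 488;  t_63 = 50;  t_64 = 209
  t_65 = 19;  t_66 = 30;  t_67 = 738;  t_68 = 129;  t_69 = 199;  t_70 = 934
  t_71 = 194;  t_72 = 873;  t_73 = 488;  t_74 = 144;  t_75 = 625;  t_76 = 34
  t_77 = 890;  t_78 = 533;  t_79 = 112;  t_80 = 453;  t_81 = 232;  t_82 = 221
  t_83 = 855;  t_84 = 208;  t_85 = 131;  t_86 = 568;  t_87 = 814;  t_88 = 217
  t_89 = 957;  t_90 = 566;  t_91 = 387;  t_92 = 840;  t_93 = 530;  t_94 = 856
  t_95 = 843;  t_96 = 687;  t_97 = 725;  t_98 = 81;  t_99 = 240;  t_100 = 315
  t_101 = 552;  t_102 = 534;  t_103 = 152;  t_104 = 396;  t_105 = 664;  t_106 = 732
  t_107 = 398;  t_108 = 989;  t_109 = 756;  t_110 = 313;  t_111 = 342;  t_112 = 441
  t_113 = 623;  t_114 = 271;  t_115 = 919;  t_116 = 846;  t_117 = 976;  t_118 = 823
  t_119 = 101;  t_120 = 198;  t_121 = 460;  t_122 = 675;  t_123 = 702;  t_124 = 255
  t_125 = 642;  t_126 = 434;  t_127 = 278;  t_128 = 165;  t_129 = 295;  t_130 = 119
  t_131 = 373;  t_132 = 733;  t_133 = 511;  t_134 = 945;  t_135 = 8;  t_136 = 143
  t_137 = 680;  t_138 = 337;  t_139 = 990;  t_140 = 925;  t_141 = 16;  t_142 = 585
  t_143 = 461;  t_144 = 343;  t_145 = 409;  t_146 = 803;  t_147 = 175;  t_148 = 43
  t_149 = 974;  t_150 = 62;  t_151 = 739;  t_152 = 344;  t_153 = 320;  t_154 = 907
  t_155 = 410;  t_156 = 267;  t_157 = 209;  t_158 = 225;  t_159 = 444;  t_160 = 854
  t_161 = 524;  t_162 = 427;  t_163 = 955;  t_164 = 19;  t_165 = 368;  t_166 = 114
  t_167 = 638;  t_168 = 800;  t_169 = 424;  t_170 = 896;  t_171 = 517;  t_172 = 348
  t_173 = 960;  t_174 = 556;  t_175 = 988;  t_176 = 973;  t_177 = 869;  t_178 = 880
  t_179 = 44;  t_180 = 943;  t_181 = 253;  t_182 = 849;  t_183 = 633;  t_184 = 621
  t_185 = 249;  t_186 = 498;  t_187 = 611;  t_188 = 689;  t_189 = 535;  t_190 = 642
  t_191 = 438;  t_192 = 790;  t_193 = 419;  t_194 = 199;  t_195 = 406;  t_196 = 630
  t_197 = 224;  t_198 = 806;  t_199 = 645;  t_200 = 453;  t_201 = 733;  t_202 = 601
  t_203 = 400;  t_204 = 311;  t_205 = 531;  t_206 = 260;  t_207 = 22;  t_208 = 110
  t_209 = 475;  t_210 = 525;  t_211 = 109;  t_212 = 694;  t_213 = 202;  t_214 = 993
  t_215 = 535;  t_216 = 532;  t_217 = 364;  t_218 = 578;  t_219 = 115;  t_220 = 70
  t_221 = 807;  t_222 = 976;  t_223 = 608;  t_224 = 208;  t_225 = 703;  t_226 = 904
  t_227 = 198;  t_228 = 241;  t_229 = 202;  t_230 = 578;  t_231 = 20;  t_232 = 874
  t_233 = 490;  t_234 = 699;  t_235 = 808;  t_236 = 821;  t_237 = 691;  t_238 = 727
  t_239 = 878;  t_240 = 484;  t_241 = 803;  t_242 = 314;  t_243 = 652;  t_244 = 357
  t_245 = 691;  t_246 = 708;  t_247 = 36;  t_248 = 780;  t_249 = 415;  t_250 = 274
  t_251 = 614;  t_252 = 122;  t_253 = 53;  t_254 = 177;  t_255 = 718;  t_256 = 167
  t_257 = 630;  t_258 = 23;  t_259 = 389;  t_260 = 696;  t_261 = 130;  t_262 = 564
  t_263 = 16;  t_264 = 549;  t_265 = 375;  t_266 = 489;  t_267 = 502;  t_268 = 99
  t_269 = 804;  t_270 = 387;  t_271 = 768;  t_272 = 872;  t_273 = 856;  t_274 = 375
  t_275 = 201;  t_276 = 941;  t_277 = 279;  t_278 = 150;  t_279 = 242;  t_280 = 672
  t_281 = 829;  t_282 = 20;  t_283 = 852;  t_284 = 500;  t_285 = 369;  t_286 = 411
  t_287 = 298;  t_288 = 976;  t_289 = 403;  t_290 = 244;  t_291 = 372;  t_292 = 74
  t_293 = 891;  t_294 = 169;  t_295 = 887;  t_296 = 89;  t_297 = 21;  t_298 = 139
  t_299 = 738;  t_300 = 817;  t_301 = 863;  t_302 = 887;  t_303 = 487;  t_304 = 305
  t_305 = 419;  t_306 = 801;  t_307 = 674
t_308 = 355·674 + 486·801 + 70·419 + 302·305 + 669·487 = 205
t_309 = 355·205 + 486·674 + 70·801 + 302·419 + 669·305 = 981

981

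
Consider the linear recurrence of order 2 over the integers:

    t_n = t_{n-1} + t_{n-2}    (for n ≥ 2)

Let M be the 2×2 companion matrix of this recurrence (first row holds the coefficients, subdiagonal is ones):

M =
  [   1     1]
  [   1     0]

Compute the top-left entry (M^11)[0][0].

144

(M^11)[0][0] is the top entry after applying M 11 times to the unit state (1, 0). Equivalently it is h_{12} for the auxiliary sequence (h_n) obeying the same recurrence with h_1 = 1 and h_i = 0 for 0 ≤ i < 1:
h_2 = 1·1 + 1·0 = 1
h_3 = 1·1 + 1·1 = 2
h_4 = 1·2 + 1·1 = 3
h_5 = 1·3 + 1·2 = 5
h_6 = 1·5 + 1·3 = 8
h_7 = 1·8 + 1·5 = 13
h_8 = 1·13 + 1·8 = 21
h_9 = 1·21 + 1·13 = 34
h_10 = 1·34 + 1·21 = 55
h_11 = 1·55 + 1·34 = 89
h_12 = 1·89 + 1·55 = 144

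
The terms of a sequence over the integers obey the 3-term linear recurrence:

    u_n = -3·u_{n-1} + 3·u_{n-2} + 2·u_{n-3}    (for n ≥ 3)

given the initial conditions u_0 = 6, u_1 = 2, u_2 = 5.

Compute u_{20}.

u_3 = -3·5 + 3·2 + 2·6 = 3
u_4 = -3·3 + 3·5 + 2·2 = 10
u_5 = -3·10 + 3·3 + 2·5 = -11
u_6 = -3·-11 + 3·10 + 2·3 = 69
u_7 = -3·69 + 3·-11 + 2·10 = -220
u_8 = -3·-220 + 3·69 + 2·-11 = 845
u_9 = -3·845 + 3·-220 + 2·69 = -3057
u_10 = -3·-3057 + 3·845 + 2·-220 = 11266
u_11 = -3·11266 + 3·-3057 + 2·845 = -41279
u_12 = -3·-41279 + 3·11266 + 2·-3057 = 151521
u_13 = -3·151521 + 3·-41279 + 2·11266 = -555868
u_14 = -3·-555868 + 3·151521 + 2·-41279 = 2039609
u_15 = -3·2039609 + 3·-555868 + 2·151521 = -7483389
u_16 = -3·-7483389 + 3·2039609 + 2·-555868 = 27457258
u_17 = -3·27457258 + 3·-7483389 + 2·2039609 = -100742723
u_18 = -3·-100742723 + 3·27457258 + 2·-7483389 = 369633165
u_19 = -3·369633165 + 3·-100742723 + 2·27457258 = -1356213148
u_20 = -3·-1356213148 + 3·369633165 + 2·-100742723 = 4976053493

4976053493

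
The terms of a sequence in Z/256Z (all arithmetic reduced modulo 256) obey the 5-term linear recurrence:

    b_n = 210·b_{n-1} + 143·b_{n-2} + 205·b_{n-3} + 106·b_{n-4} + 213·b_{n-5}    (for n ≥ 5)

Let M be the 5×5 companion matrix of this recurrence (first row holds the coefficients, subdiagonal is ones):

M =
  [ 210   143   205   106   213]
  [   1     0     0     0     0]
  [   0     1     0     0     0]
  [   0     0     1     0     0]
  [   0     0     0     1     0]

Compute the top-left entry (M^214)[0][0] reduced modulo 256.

(M^214)[0][0] is the top entry after applying M 214 times to the unit state (1, 0, 0, 0, 0). Equivalently it is h_{218} for the auxiliary sequence (h_n) obeying the same recurrence with h_4 = 1 and h_i = 0 for 0 ≤ i < 4:
h_5 = 210·1 + 143·0 + 205·0 + 106·0 + 213·0 = 210
h_6 = 210·210 + 143·1 + 205·0 + 106·0 + 213·0 = 211
h_7 = 210·211 + 143·210 + 205·1 + 106·0 + 213·0 = 49
h_8 = 210·49 + 143·211 + 205·210 + 106·1 + 213·0 = 163
h_9 = 210·163 + 143·49 + 205·211 + 106·210 + 213·1 = 213
h_10 = 210·213 + 143·163 + 205·49 + 106·211 + 213·210 = 28
Continuing the recurrence:
  h_11 = 83;  h_12 = 142;  h_13 = 22;  h_14 = 166;  h_15 = 214;  h_16 = 191
  h_17 = 104;  h_18 = 105;  h_19 = 231;  h_20 = 145;  h_21 = 11;  h_22 = 2
  h_23 = 233;  h_24 = 76;  h_25 = 76;  h_26 = 92;  h_27 = 236;  h_28 = 45
  h_29 = 30;  h_30 = 15;  h_31 = 93;  h_32 = 175;  h_33 = 97;  h_34 = 248
  h_35 = 191;  h_36 = 186;  h_37 = 162;  h_38 = 34;  h_39 = 194;  h_40 = 203
  h_41 = 244;  h_42 = 197;  h_43 = 19;  h_44 = 125;  h_45 = 215;  h_46 = 254
  h_47 = 85;  h_48 = 88;  h_49 = 24;  h_50 = 248;  h_51 = 216;  h_52 = 25
  h_53 = 234;  h_54 = 139;  h_55 = 137;  h_56 = 123;  h_57 = 109;  h_58 = 20
  h_59 = 43;  h_60 = 166;  h_61 = 174;  h_62 = 222;  h_63 = 174;  h_64 = 151
  h_65 = 0;  h_66 = 97;  h_67 = 63;  h_68 = 41;  h_69 = 35;  h_70 = 58
  h_71 = 193;  h_72 = 36;  h_73 = 100;  h_74 = 212;  h_75 = 196;  h_76 = 197
  h_77 = 54;  h_78 = 71;  h_79 = 181;  h_80 = 7;  h_81 = 249;  h_82 = 112
  h_83 = 151;  h_84 = 82;  h_85 = 58;  h_86 = 218;  h_87 = 154;  h_88 = 35
  h_89 = 140;  h_90 = 61;  h_91 = 107;  h_92 = 149;  h_93 = 239;  h_94 = 182
  h_95 = 45;  h_96 = 176;  h_97 = 48;  h_98 = 240;  h_99 = 176;  h_100 = 49
  h_101 = 2;  h_102 = 67;  h_103 = 225;  h_104 = 83;  h_105 = 5;  h_106 = 12
  h_107 = 3;  h_108 = 190;  h_109 = 70;  h_110 = 22;  h_111 = 134;  h_112 = 111
  h_113 = 152;  h_114 = 89;  h_115 = 151;  h_116 = 193;  h_117 = 59;  h_118 = 114
  h_119 = 153;  h_120 = 252;  h_121 = 124;  h_122 = 76;  h_123 = 156;  h_124 = 93
  h_125 = 78;  h_126 = 127;  h_127 = 13;  h_128 = 95;  h_129 = 145;  h_130 = 232
  h_131 = 111;  h_132 = 234;  h_133 = 210;  h_134 = 146;  h_135 = 114;  h_136 = 123
  h_137 = 36;  h_138 = 181;  h_139 = 195;  h_140 = 173;  h_141 = 7;  h_142 = 110
  h_143 = 5;  h_144 = 8;  h_145 = 72;  h_146 = 232;  h_147 = 136;  h_148 = 73
  h_149 = 26;  h_150 = 251;  h_151 = 57;  h_152 = 43;  h_153 = 157;  h_154 = 4
  h_155 = 219;  h_156 = 214;  h_157 = 222;  h_158 = 78;  h_159 = 94;  h_160 = 71
  h_161 = 48;  h_162 = 81;  h_163 = 239;  h_164 = 89;  h_165 = 83;  h_166 = 170
  h_167 = 113;  h_168 = 212;  h_169 = 148;  h_170 = 196;  h_171 = 116;  h_172 = 245
  h_173 = 102;  h_174 = 183;  h_175 = 101;  h_176 = 183;  h_177 = 41;  h_178 = 96
  h_179 = 71;  h_180 = 130;  h_181 = 106;  h_182 = 74;  h_183 = 74;  h_184 = 211
  h_185 = 188;  h_186 = 45;  h_187 = 27;  h_188 = 197;  h_189 = 31;  h_190 = 38
  h_191 = 221;  h_192 = 96;  h_193 = 96;  h_194 = 224;  h_195 = 96;  h_196 = 97
  h_197 = 50;  h_198 = 179;  h_199 = 145;  h_200 = 3;  h_201 = 53;  h_202 = 252
  h_203 = 179;  h_204 = 238;  h_205 = 118;  h_206 = 134;  h_207 = 54;  h_208 = 31
  h_209 = 200;  h_210 = 73;  h_211 = 71;  h_212 = 241;  h_213 = 107;  h_214 = 226
  h_215 = 73;  h_216 = 172
h_217 = 210·172 + 143·73 + 205·226 + 106·107 + 213·241 = 172
h_218 = 210·172 + 143·172 + 205·73 + 106·226 + 213·107 = 60

60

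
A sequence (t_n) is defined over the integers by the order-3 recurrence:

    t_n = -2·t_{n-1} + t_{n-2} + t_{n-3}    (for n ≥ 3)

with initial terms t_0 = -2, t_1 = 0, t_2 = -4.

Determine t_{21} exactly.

14580718

t_3 = -2·-4 + 1·0 + 1·-2 = 6
t_4 = -2·6 + 1·-4 + 1·0 = -16
t_5 = -2·-16 + 1·6 + 1·-4 = 34
t_6 = -2·34 + 1·-16 + 1·6 = -78
t_7 = -2·-78 + 1·34 + 1·-16 = 174
t_8 = -2·174 + 1·-78 + 1·34 = -392
t_9 = -2·-392 + 1·174 + 1·-78 = 880
t_10 = -2·880 + 1·-392 + 1·174 = -1978
t_11 = -2·-1978 + 1·880 + 1·-392 = 4444
t_12 = -2·4444 + 1·-1978 + 1·880 = -9986
t_13 = -2·-9986 + 1·4444 + 1·-1978 = 22438
t_14 = -2·22438 + 1·-9986 + 1·4444 = -50418
t_15 = -2·-50418 + 1·22438 + 1·-9986 = 113288
t_16 = -2·113288 + 1·-50418 + 1·22438 = -254556
t_17 = -2·-254556 + 1·113288 + 1·-50418 = 571982
t_18 = -2·571982 + 1·-254556 + 1·113288 = -1285232
t_19 = -2·-1285232 + 1·571982 + 1·-254556 = 2887890
t_20 = -2·2887890 + 1·-1285232 + 1·571982 = -6489030
t_21 = -2·-6489030 + 1·2887890 + 1·-1285232 = 14580718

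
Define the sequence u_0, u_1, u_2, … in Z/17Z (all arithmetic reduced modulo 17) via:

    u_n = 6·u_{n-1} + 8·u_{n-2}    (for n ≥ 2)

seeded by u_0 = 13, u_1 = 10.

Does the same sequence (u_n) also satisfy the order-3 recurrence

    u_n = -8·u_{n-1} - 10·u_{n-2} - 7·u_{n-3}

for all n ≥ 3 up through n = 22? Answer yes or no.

Terms u_0..u_22: 13, 10, 11, 10, 12, 16, 5, 5, 2, 1, 5, 4, 13, 8, 16, 7, 0, 5, 13, 16, 13, 2, 14
n=3: candidate gives 10, actual u_3 = 10 ✓
n=4: candidate gives 12, actual u_4 = 12 ✓
n=5: candidate gives 16, actual u_5 = 16 ✓
n=6: candidate gives 5, actual u_6 = 5 ✓
n=7: candidate gives 5, actual u_7 = 5 ✓
n=8: candidate gives 2, actual u_8 = 2 ✓
n=9: candidate gives 1, actual u_9 = 1 ✓
n=10: candidate gives 5, actual u_10 = 5 ✓
n=11: candidate gives 4, actual u_11 = 4 ✓
n=12: candidate gives 13, actual u_12 = 13 ✓
n=13: candidate gives 8, actual u_13 = 8 ✓
n=14: candidate gives 16, actual u_14 = 16 ✓
n=15: candidate gives 7, actual u_15 = 7 ✓
n=16: candidate gives 0, actual u_16 = 0 ✓
n=17: candidate gives 5, actual u_17 = 5 ✓
n=18: candidate gives 13, actual u_18 = 13 ✓
n=19: candidate gives 16, actual u_19 = 16 ✓
n=20: candidate gives 13, actual u_20 = 13 ✓
n=21: candidate gives 2, actual u_21 = 2 ✓
n=22: candidate gives 14, actual u_22 = 14 ✓

yes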